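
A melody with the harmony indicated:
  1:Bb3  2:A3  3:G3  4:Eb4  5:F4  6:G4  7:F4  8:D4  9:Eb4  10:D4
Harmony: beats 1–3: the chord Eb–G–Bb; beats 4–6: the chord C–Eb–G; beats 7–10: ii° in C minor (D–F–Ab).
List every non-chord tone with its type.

A3 (beat 2) — passing tone; F4 (beat 5) — passing tone; Eb4 (beat 9) — neighbor tone.

The harmony at that moment is Eb major triad (Eb, G, Bb); A3 is not a chord tone.
It is approached by step down from Bb3 and left by step down to G3.
Step in, step out in the same direction — a passing tone.
The harmony at that moment is C minor triad (C, Eb, G); F4 is not a chord tone.
It is approached by step up from Eb4 and left by step up to G4.
Step in, step out in the same direction — a passing tone.
The harmony at that moment is D diminished triad (D, F, Ab); Eb4 is not a chord tone.
It is approached by step up from D4 and left by step down to D4.
Step away and step back to the same note — a neighbor tone (upper neighbor).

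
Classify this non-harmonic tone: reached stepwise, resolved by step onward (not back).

Passing tone.

Approach: by step. Departure: by step, continuing in the same direction.
Stepwise on both sides with no change of direction means the note fills in the space between two different chord tones — a passing tone. (Had it turned back to its starting note it would be a neighbor tone instead.)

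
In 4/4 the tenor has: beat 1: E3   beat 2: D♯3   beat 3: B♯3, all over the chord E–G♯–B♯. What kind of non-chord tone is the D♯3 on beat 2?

Escape tone.

The harmony at that moment is E augmented triad (E, G♯, B♯); D♯3 is not a chord tone.
It is approached by step down from E3 and left by leap up to B♯3.
Step in, leap out, on a weak beat — an escape tone.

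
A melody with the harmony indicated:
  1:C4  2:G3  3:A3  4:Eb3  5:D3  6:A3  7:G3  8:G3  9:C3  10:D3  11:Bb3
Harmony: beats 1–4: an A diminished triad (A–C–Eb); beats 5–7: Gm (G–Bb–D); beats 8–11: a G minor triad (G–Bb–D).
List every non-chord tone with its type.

The harmony at that moment is A diminished triad (A, C, Eb); G3 is not a chord tone.
It is approached by leap down from C4 and left by step up to A3.
Leap in, step out — an appoggiatura.
The harmony at that moment is G minor triad (G, Bb, D); A3 is not a chord tone.
It is approached by leap up from D3 and left by step down to G3.
Leap in, step out — an appoggiatura.
The harmony at that moment is G minor triad (G, Bb, D); C3 is not a chord tone.
It is approached by leap down from G3 and left by step up to D3.
Leap in, step out — an appoggiatura.

G3 (beat 2) — appoggiatura; A3 (beat 6) — appoggiatura; C3 (beat 9) — appoggiatura.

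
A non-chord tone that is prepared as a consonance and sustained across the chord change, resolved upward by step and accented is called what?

Retardation.

Approach: by preparation — the pitch is first a chord tone, then held (tied or repeated) while the harmony changes under it. Departure: up by step. Metric position: strong.
A prepared dissonance that resolves upward by step — a retardation. (The same figure resolving downward would be a suspension.)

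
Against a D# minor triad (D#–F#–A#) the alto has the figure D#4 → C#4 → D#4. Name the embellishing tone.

C#4 is a neighbor tone.

The harmony at that moment is D# minor triad (D#, F#, A#); C#4 is not a chord tone.
It is approached by step down from D#4 and left by step up to D#4.
Step away and step back to the same note — a neighbor tone (lower neighbor).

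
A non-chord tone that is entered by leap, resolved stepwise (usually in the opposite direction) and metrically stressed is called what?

Appoggiatura.

Approach: by leap. Departure: by step. Metric position: strong.
Leap in, step out, in a metrically strong position — an appoggiatura. (It is the mirror image of the escape tone, which steps in and leaps out from a weak position.)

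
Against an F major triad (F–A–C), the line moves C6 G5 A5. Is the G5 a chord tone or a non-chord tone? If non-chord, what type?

The harmony at that moment is F major triad (F, A, C); G5 is not a chord tone.
It is approached by leap down from C6 and left by step up to A5.
Leap in, step out — an appoggiatura.

Non-chord tone — an appoggiatura.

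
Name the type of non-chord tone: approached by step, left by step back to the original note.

Neighbor tone.

Approach: by step. Departure: by step in the opposite direction, back to the starting pitch.
Stepwise on both sides but reversing to return to the same chord tone — a neighbor tone. (Had it continued onward in the same direction it would be a passing tone instead.)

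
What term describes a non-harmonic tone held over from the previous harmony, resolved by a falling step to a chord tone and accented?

Approach: by preparation — the pitch is first a chord tone, then held (tied or repeated) while the harmony changes under it. Departure: down by step. Metric position: strong.
A prepared dissonance that resolves downward by step — a suspension. (The same figure resolving upward would be a retardation.)

Suspension.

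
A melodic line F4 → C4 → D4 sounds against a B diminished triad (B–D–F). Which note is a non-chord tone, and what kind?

The harmony at that moment is B diminished triad (B, D, F); C4 is not a chord tone.
It is approached by leap down from F4 and left by step up to D4.
Leap in, step out — an appoggiatura.

C4 is an appoggiatura.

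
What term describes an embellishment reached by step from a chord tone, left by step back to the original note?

Neighbor tone.

Approach: by step. Departure: by step in the opposite direction, back to the starting pitch.
Stepwise on both sides but reversing to return to the same chord tone — a neighbor tone. (Had it continued onward in the same direction it would be a passing tone instead.)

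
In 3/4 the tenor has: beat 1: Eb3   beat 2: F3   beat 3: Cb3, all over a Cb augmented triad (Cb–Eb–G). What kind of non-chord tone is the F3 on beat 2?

The harmony at that moment is Cb augmented triad (Cb, Eb, G); F3 is not a chord tone.
It is approached by step up from Eb3 and left by leap down to Cb3.
Step in, leap out, on a weak beat — an escape tone.

Escape tone.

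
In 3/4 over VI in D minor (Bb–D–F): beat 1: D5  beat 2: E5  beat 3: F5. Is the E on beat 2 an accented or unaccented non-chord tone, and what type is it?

Unaccented passing tone.

The harmony at that moment is Bb major triad (Bb, D, F); E5 is not a chord tone.
It is approached by step up from D5 and left by step up to F5.
Step in, step out in the same direction — a passing tone.
It falls on a weak beat, so it is unaccented.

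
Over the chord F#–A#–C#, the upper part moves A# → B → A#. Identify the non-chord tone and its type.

The harmony at that moment is F# major triad (F#, A#, C#); B is not a chord tone.
It is approached by step up from A# and left by step down to A#.
Step away and step back to the same note — a neighbor tone (upper neighbor).

B is a neighbor tone.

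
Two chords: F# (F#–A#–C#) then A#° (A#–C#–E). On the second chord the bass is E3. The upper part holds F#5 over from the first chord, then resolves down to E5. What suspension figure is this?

At the second chord the bass is E3. The suspended F#5 lies a ninth above the bass; after resolving down by step to E5, the interval above the bass becomes an octave.
Suspension figures are named by those two intervals: 9–8.

9–8 suspension.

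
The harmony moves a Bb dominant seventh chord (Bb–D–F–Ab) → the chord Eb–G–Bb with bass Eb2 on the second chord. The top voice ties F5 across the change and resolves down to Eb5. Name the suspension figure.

9–8 suspension.

At the second chord the bass is Eb2. The suspended F5 lies a ninth above the bass; after resolving down by step to Eb5, the interval above the bass becomes an octave.
Suspension figures are named by those two intervals: 9–8.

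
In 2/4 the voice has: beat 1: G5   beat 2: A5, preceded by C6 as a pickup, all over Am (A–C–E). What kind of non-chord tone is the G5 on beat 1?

Appoggiatura.

The harmony at that moment is A minor triad (A, C, E); G5 is not a chord tone.
It is approached by leap down from C6 and left by step up to A5.
Leap in, step out, metrically accented — an appoggiatura.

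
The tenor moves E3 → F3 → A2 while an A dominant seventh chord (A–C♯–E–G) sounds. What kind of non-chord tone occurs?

The harmony at that moment is A dominant seventh chord (A, C♯, E, G); F3 is not a chord tone.
It is approached by step up from E3 and left by leap down to A2.
Step in, leap out — an escape tone.

F3 is an escape tone.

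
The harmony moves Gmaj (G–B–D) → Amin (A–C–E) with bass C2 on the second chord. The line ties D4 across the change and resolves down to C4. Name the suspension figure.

9–8 suspension.

At the second chord the bass is C2. The suspended D4 lies a ninth above the bass; after resolving down by step to C4, the interval above the bass becomes an octave.
Suspension figures are named by those two intervals: 9–8.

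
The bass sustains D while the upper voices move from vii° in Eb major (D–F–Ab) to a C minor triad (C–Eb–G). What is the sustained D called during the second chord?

Pedal tone (pedal point).

The harmony at that moment is C minor triad (C, Eb, G); D is not a chord tone.
It is held over (the same pitch as the preceding D) and then sustained as the same pitch into the next harmony.
Sustained through a change of harmony — a pedal tone.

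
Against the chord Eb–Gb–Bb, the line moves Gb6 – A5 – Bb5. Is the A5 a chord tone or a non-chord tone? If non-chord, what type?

Non-chord tone — an appoggiatura.

The harmony at that moment is Eb minor triad (Eb, Gb, Bb); A5 is not a chord tone.
It is approached by leap down from Gb6 and left by step up to Bb5.
Leap in, step out — an appoggiatura.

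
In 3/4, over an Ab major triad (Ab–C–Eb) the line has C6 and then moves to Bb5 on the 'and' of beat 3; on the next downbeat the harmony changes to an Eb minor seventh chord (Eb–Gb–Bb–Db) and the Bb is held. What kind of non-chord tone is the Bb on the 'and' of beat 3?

The harmony at that moment is Ab major triad (Ab, C, Eb); Bb5 is not a chord tone.
It is approached by step down from C6 and then sustained as the same pitch into the next harmony.
Arriving early and becoming a chord tone when the harmony changes — an anticipation.

Anticipation.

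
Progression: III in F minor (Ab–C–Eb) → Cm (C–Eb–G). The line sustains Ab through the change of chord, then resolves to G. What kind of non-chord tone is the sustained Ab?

The harmony at that moment is C minor triad (C, Eb, G); Ab is not a chord tone.
It is held over (the same pitch as the preceding Ab) and left by step down to G.
Held over from the previous chord and resolving down by step — a suspension.

Ab is a suspension.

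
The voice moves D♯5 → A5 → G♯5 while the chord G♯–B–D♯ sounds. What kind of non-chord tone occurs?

A5 is an appoggiatura.

The harmony at that moment is G♯ minor triad (G♯, B, D♯); A5 is not a chord tone.
It is approached by leap up from D♯5 and left by step down to G♯5.
Leap in, step out — an appoggiatura.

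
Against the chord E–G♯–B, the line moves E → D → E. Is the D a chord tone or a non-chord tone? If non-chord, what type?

The harmony at that moment is E major triad (E, G♯, B); D is not a chord tone.
It is approached by step down from E and left by step up to E.
Step away and step back to the same note — a neighbor tone (lower neighbor).

Non-chord tone — a neighbor tone.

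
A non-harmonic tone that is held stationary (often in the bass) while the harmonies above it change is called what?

Pedal tone.

Approach: none. Departure: none — a single pitch is sustained while the chords change around it, passing through harmonies that do not contain it.
No melodic motion at all; the dissonance is created entirely by the moving harmonies against the stationary note — a pedal tone (pedal point).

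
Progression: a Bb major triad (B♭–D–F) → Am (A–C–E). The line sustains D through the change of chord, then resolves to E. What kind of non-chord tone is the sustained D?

D is a retardation.

The harmony at that moment is A minor triad (A, C, E); D is not a chord tone.
It is held over (the same pitch as the preceding D) and left by step up to E.
Held over from the previous chord and resolving up by step — a retardation.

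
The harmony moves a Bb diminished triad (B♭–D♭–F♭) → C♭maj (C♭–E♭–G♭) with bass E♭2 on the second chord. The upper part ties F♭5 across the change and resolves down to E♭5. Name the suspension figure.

9–8 suspension.

At the second chord the bass is E♭2. The suspended F♭5 lies a ninth above the bass; after resolving down by step to E♭5, the interval above the bass becomes an octave.
Suspension figures are named by those two intervals: 9–8.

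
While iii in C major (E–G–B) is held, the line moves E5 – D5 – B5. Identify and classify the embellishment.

D5 is an escape tone.

The harmony at that moment is E minor triad (E, G, B); D5 is not a chord tone.
It is approached by step down from E5 and left by leap up to B5.
Step in, leap out — an escape tone.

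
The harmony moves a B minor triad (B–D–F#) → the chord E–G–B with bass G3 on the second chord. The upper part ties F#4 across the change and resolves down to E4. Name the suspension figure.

7–6 suspension.

At the second chord the bass is G3. The suspended F#4 lies a seventh above the bass; after resolving down by step to E4, the interval above the bass becomes a sixth.
Suspension figures are named by those two intervals: 7–6.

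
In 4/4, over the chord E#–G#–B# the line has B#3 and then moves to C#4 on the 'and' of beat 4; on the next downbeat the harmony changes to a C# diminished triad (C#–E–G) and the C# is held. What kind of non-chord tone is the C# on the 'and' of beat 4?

The harmony at that moment is E# minor triad (E#, G#, B#); C#4 is not a chord tone.
It is approached by step up from B#3 and then sustained as the same pitch into the next harmony.
Arriving early and becoming a chord tone when the harmony changes — an anticipation.

Anticipation.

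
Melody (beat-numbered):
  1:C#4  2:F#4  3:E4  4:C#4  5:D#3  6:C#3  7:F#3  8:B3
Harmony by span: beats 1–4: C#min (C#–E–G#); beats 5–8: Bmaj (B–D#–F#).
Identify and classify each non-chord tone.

The harmony at that moment is C# minor triad (C#, E, G#); F#4 is not a chord tone.
It is approached by leap up from C#4 and left by step down to E4.
Leap in, step out — an appoggiatura.
The harmony at that moment is B major triad (B, D#, F#); C#3 is not a chord tone.
It is approached by step down from D#3 and left by leap up to F#3.
Step in, leap out — an escape tone.

F#4 (beat 2) — appoggiatura; C#3 (beat 6) — escape tone.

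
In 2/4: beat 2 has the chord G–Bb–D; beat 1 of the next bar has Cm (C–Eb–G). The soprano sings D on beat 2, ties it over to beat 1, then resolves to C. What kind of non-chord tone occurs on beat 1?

The harmony at that moment is C minor triad (C, Eb, G); D is not a chord tone.
It is held over (the same pitch as the preceding D) and left by step down to C.
Held over from the previous chord and resolving down by step — a suspension.

Suspension.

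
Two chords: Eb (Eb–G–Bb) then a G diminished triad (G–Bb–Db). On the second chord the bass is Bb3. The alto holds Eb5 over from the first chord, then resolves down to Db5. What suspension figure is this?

At the second chord the bass is Bb3. The suspended Eb5 lies a fourth above the bass; after resolving down by step to Db5, the interval above the bass becomes a third.
Suspension figures are named by those two intervals: 4–3.

4–3 suspension.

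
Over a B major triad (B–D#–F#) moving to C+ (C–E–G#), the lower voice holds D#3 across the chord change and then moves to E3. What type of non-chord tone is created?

The harmony at that moment is C augmented triad (C, E, G#); D#3 is not a chord tone.
It is held over (the same pitch as the preceding D#3) and left by step up to E3.
Held over from the previous chord and resolving up by step — a retardation.

D#3 is a retardation.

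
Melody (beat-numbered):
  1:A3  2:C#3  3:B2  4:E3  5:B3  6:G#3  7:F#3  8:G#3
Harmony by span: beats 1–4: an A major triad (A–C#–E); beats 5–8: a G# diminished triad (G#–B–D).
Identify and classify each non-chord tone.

B2 (beat 3) — escape tone; F#3 (beat 7) — neighbor tone.

The harmony at that moment is A major triad (A, C#, E); B2 is not a chord tone.
It is approached by step down from C#3 and left by leap up to E3.
Step in, leap out — an escape tone.
The harmony at that moment is G# diminished triad (G#, B, D); F#3 is not a chord tone.
It is approached by step down from G#3 and left by step up to G#3.
Step away and step back to the same note — a neighbor tone (lower neighbor).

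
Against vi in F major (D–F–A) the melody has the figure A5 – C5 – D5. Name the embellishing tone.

C5 is an appoggiatura.

The harmony at that moment is D minor triad (D, F, A); C5 is not a chord tone.
It is approached by leap down from A5 and left by step up to D5.
Leap in, step out — an appoggiatura.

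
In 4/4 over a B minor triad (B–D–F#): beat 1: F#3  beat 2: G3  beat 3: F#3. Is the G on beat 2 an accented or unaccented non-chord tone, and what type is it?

Unaccented neighbor tone.

The harmony at that moment is B minor triad (B, D, F#); G3 is not a chord tone.
It is approached by step up from F#3 and left by step down to F#3.
Step away and step back to the same note — a neighbor tone (upper neighbor).
It falls on a weak beat, so it is unaccented.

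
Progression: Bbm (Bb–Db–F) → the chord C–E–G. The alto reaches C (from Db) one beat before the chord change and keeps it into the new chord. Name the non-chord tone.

C is an anticipation.

The harmony at that moment is Bb minor triad (Bb, Db, F); C is not a chord tone.
It is approached by step down from Db and then sustained as the same pitch into the next harmony.
Arriving early and becoming a chord tone when the harmony changes — an anticipation.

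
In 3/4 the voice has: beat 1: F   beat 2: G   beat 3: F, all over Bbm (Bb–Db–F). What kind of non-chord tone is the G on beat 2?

The harmony at that moment is Bb minor triad (Bb, Db, F); G is not a chord tone.
It is approached by step up from F and left by step down to F.
Step away and step back to the same note — a neighbor tone (upper neighbor).

Upper neighbor tone.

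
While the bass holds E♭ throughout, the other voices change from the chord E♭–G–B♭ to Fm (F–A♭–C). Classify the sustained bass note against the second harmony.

The harmony at that moment is F minor triad (F, A♭, C); E♭ is not a chord tone.
It is held over (the same pitch as the preceding E♭) and then sustained as the same pitch into the next harmony.
Sustained through a change of harmony — a pedal tone.

Pedal tone (pedal point).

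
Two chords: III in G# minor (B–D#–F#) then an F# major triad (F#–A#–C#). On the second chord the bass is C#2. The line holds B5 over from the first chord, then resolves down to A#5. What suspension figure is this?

7–6 suspension.

At the second chord the bass is C#2. The suspended B5 lies a seventh above the bass; after resolving down by step to A#5, the interval above the bass becomes a sixth.
Suspension figures are named by those two intervals: 7–6.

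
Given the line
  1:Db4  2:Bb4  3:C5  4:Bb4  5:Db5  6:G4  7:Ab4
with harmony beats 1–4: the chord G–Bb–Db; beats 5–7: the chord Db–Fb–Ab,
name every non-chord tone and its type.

The harmony at that moment is G diminished triad (G, Bb, Db); C5 is not a chord tone.
It is approached by step up from Bb4 and left by step down to Bb4.
Step away and step back to the same note — a neighbor tone (upper neighbor).
The harmony at that moment is Db minor triad (Db, Fb, Ab); G4 is not a chord tone.
It is approached by leap down from Db5 and left by step up to Ab4.
Leap in, step out — an appoggiatura.

C5 (beat 3) — neighbor tone; G4 (beat 6) — appoggiatura.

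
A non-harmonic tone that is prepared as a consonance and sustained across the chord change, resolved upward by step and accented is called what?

Retardation.

Approach: by preparation — the pitch is first a chord tone, then held (tied or repeated) while the harmony changes under it. Departure: up by step. Metric position: strong.
A prepared dissonance that resolves upward by step — a retardation. (The same figure resolving downward would be a suspension.)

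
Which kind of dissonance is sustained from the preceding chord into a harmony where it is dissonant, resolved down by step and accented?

Approach: by preparation — the pitch is first a chord tone, then held (tied or repeated) while the harmony changes under it. Departure: down by step. Metric position: strong.
A prepared dissonance that resolves downward by step — a suspension. (The same figure resolving upward would be a retardation.)

Suspension.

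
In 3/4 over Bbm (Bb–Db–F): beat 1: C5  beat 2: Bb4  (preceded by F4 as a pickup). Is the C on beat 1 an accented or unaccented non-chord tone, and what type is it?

Accented appoggiatura.

The harmony at that moment is Bb minor triad (Bb, Db, F); C5 is not a chord tone.
It is approached by leap up from F4 and left by step down to Bb4.
Leap in, step out — an appoggiatura.
It falls on the downbeat, so it is accented.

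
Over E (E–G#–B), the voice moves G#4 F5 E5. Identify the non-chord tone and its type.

F5 is an appoggiatura.

The harmony at that moment is E major triad (E, G#, B); F5 is not a chord tone.
It is approached by leap up from G#4 and left by step down to E5.
Leap in, step out — an appoggiatura.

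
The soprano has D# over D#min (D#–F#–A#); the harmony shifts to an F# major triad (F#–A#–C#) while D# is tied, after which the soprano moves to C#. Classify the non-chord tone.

The harmony at that moment is F# major triad (F#, A#, C#); D# is not a chord tone.
It is held over (the same pitch as the preceding D#) and left by step down to C#.
Held over from the previous chord and resolving down by step — a suspension.

D# is a suspension.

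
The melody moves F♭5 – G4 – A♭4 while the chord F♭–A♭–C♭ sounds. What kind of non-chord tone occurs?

The harmony at that moment is F♭ major triad (F♭, A♭, C♭); G4 is not a chord tone.
It is approached by leap down from F♭5 and left by step up to A♭4.
Leap in, step out — an appoggiatura.

G4 is an appoggiatura.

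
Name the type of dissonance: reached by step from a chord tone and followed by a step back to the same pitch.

Approach: by step. Departure: by step in the opposite direction, back to the starting pitch.
Stepwise on both sides but reversing to return to the same chord tone — a neighbor tone. (Had it continued onward in the same direction it would be a passing tone instead.)

Neighbor tone.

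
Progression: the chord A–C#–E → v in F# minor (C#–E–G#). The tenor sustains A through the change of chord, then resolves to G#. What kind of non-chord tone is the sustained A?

The harmony at that moment is C# minor triad (C#, E, G#); A is not a chord tone.
It is held over (the same pitch as the preceding A) and left by step down to G#.
Held over from the previous chord and resolving down by step — a suspension.

A is a suspension.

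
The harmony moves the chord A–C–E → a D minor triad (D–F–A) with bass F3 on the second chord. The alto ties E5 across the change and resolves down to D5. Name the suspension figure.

At the second chord the bass is F3. The suspended E5 lies a seventh above the bass; after resolving down by step to D5, the interval above the bass becomes a sixth.
Suspension figures are named by those two intervals: 7–6.

7–6 suspension.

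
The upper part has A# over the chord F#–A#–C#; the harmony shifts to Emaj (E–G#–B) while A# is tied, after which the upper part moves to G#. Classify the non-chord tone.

The harmony at that moment is E major triad (E, G#, B); A# is not a chord tone.
It is held over (the same pitch as the preceding A#) and left by step down to G#.
Held over from the previous chord and resolving down by step — a suspension.

A# is a suspension.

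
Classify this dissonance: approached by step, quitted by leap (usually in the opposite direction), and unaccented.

Approach: by step. Departure: by leap. Metric position: weak.
Step in, leap out, from a weak position — an escape tone (échappée). (It is the mirror image of the appoggiatura, which leaps in and steps out on a strong beat.)

Escape tone.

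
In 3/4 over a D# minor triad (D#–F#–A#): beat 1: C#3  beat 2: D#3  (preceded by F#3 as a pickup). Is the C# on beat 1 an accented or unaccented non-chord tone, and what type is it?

The harmony at that moment is D# minor triad (D#, F#, A#); C#3 is not a chord tone.
It is approached by leap down from F#3 and left by step up to D#3.
Leap in, step out — an appoggiatura.
It falls on the downbeat, so it is accented.

Accented appoggiatura.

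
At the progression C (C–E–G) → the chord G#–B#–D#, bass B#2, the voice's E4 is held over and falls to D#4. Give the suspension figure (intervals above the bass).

4–3 suspension.

At the second chord the bass is B#2. The suspended E4 lies a fourth above the bass; after resolving down by step to D#4, the interval above the bass becomes a third.
Suspension figures are named by those two intervals: 4–3.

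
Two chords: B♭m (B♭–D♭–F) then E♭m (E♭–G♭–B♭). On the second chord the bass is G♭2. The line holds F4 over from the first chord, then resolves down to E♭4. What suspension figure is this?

At the second chord the bass is G♭2. The suspended F4 lies a seventh above the bass; after resolving down by step to E♭4, the interval above the bass becomes a sixth.
Suspension figures are named by those two intervals: 7–6.

7–6 suspension.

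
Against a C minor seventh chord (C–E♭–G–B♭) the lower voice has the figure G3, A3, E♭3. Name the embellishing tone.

A3 is an escape tone.

The harmony at that moment is C minor seventh chord (C, E♭, G, B♭); A3 is not a chord tone.
It is approached by step up from G3 and left by leap down to E♭3.
Step in, leap out — an escape tone.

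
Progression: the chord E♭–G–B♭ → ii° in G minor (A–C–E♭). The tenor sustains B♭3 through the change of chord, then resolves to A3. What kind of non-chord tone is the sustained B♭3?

The harmony at that moment is A diminished triad (A, C, E♭); B♭3 is not a chord tone.
It is held over (the same pitch as the preceding B♭3) and left by step down to A3.
Held over from the previous chord and resolving down by step — a suspension.

B♭3 is a suspension.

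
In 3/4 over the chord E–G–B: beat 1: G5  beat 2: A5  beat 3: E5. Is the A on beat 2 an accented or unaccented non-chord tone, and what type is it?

Unaccented escape tone.

The harmony at that moment is E minor triad (E, G, B); A5 is not a chord tone.
It is approached by step up from G5 and left by leap down to E5.
Step in, leap out — an escape tone.
It falls on a weak beat, so it is unaccented.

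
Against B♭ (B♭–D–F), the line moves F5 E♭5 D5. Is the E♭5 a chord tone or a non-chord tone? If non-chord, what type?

Non-chord tone — a passing tone.

The harmony at that moment is B♭ major triad (B♭, D, F); E♭5 is not a chord tone.
It is approached by step down from F5 and left by step down to D5.
Step in, step out in the same direction — a passing tone.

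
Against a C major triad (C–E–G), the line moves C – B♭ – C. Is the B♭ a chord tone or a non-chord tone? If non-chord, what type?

The harmony at that moment is C major triad (C, E, G); B♭ is not a chord tone.
It is approached by step down from C and left by step up to C.
Step away and step back to the same note — a neighbor tone (lower neighbor).

Non-chord tone — a neighbor tone.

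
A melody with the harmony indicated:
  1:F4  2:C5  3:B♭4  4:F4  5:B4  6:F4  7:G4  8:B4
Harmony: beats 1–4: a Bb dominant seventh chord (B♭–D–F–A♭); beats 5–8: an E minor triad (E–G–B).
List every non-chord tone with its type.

The harmony at that moment is B♭ dominant seventh chord (B♭, D, F, A♭); C5 is not a chord tone.
It is approached by leap up from F4 and left by step down to B♭4.
Leap in, step out — an appoggiatura.
The harmony at that moment is E minor triad (E, G, B); F4 is not a chord tone.
It is approached by leap down from B4 and left by step up to G4.
Leap in, step out — an appoggiatura.

C5 (beat 2) — appoggiatura; F4 (beat 6) — appoggiatura.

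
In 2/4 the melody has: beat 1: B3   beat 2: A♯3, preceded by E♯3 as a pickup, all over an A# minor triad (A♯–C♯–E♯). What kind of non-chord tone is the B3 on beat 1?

Appoggiatura.

The harmony at that moment is A♯ minor triad (A♯, C♯, E♯); B3 is not a chord tone.
It is approached by leap up from E♯3 and left by step down to A♯3.
Leap in, step out, metrically accented — an appoggiatura.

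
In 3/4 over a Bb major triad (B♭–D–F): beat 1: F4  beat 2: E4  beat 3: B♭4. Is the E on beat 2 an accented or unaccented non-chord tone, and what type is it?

Unaccented escape tone.

The harmony at that moment is B♭ major triad (B♭, D, F); E4 is not a chord tone.
It is approached by step down from F4 and left by leap up to B♭4.
Step in, leap out — an escape tone.
It falls on a weak beat, so it is unaccented.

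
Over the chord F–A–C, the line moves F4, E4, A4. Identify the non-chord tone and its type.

The harmony at that moment is F major triad (F, A, C); E4 is not a chord tone.
It is approached by step down from F4 and left by leap up to A4.
Step in, leap out — an escape tone.

E4 is an escape tone.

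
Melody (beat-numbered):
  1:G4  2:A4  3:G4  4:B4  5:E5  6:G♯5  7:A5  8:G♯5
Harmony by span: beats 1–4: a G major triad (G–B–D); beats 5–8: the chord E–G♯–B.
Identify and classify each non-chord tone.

The harmony at that moment is G major triad (G, B, D); A4 is not a chord tone.
It is approached by step up from G4 and left by step down to G4.
Step away and step back to the same note — a neighbor tone (upper neighbor).
The harmony at that moment is E major triad (E, G♯, B); A5 is not a chord tone.
It is approached by step up from G♯5 and left by step down to G♯5.
Step away and step back to the same note — a neighbor tone (upper neighbor).

A4 (beat 2) — neighbor tone; A5 (beat 7) — neighbor tone.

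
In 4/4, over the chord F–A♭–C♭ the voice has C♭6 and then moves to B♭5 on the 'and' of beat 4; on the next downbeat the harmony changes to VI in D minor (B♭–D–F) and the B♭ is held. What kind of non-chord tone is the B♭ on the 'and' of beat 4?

Anticipation.

The harmony at that moment is F diminished triad (F, A♭, C♭); B♭5 is not a chord tone.
It is approached by step down from C♭6 and then sustained as the same pitch into the next harmony.
Arriving early and becoming a chord tone when the harmony changes — an anticipation.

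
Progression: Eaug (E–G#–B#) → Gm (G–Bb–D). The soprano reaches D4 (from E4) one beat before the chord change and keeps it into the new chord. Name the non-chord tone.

D4 is an anticipation.

The harmony at that moment is E augmented triad (E, G#, B#); D4 is not a chord tone.
It is approached by step down from E4 and then sustained as the same pitch into the next harmony.
Arriving early and becoming a chord tone when the harmony changes — an anticipation.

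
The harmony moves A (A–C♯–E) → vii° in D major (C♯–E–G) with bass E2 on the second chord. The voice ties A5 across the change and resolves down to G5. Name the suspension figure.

At the second chord the bass is E2. The suspended A5 lies a fourth above the bass; after resolving down by step to G5, the interval above the bass becomes a third.
Suspension figures are named by those two intervals: 4–3.

4–3 suspension.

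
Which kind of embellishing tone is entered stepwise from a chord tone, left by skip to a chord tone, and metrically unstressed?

Escape tone.

Approach: by step. Departure: by leap. Metric position: weak.
Step in, leap out, from a weak position — an escape tone (échappée). (It is the mirror image of the appoggiatura, which leaps in and steps out on a strong beat.)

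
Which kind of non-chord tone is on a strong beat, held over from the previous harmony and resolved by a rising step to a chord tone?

Approach: by preparation — the pitch is first a chord tone, then held (tied or repeated) while the harmony changes under it. Departure: up by step. Metric position: strong.
A prepared dissonance that resolves upward by step — a retardation. (The same figure resolving downward would be a suspension.)

Retardation.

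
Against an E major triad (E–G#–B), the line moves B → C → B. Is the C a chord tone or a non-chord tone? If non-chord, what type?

The harmony at that moment is E major triad (E, G#, B); C is not a chord tone.
It is approached by step up from B and left by step down to B.
Step away and step back to the same note — a neighbor tone (upper neighbor).

Non-chord tone — a neighbor tone.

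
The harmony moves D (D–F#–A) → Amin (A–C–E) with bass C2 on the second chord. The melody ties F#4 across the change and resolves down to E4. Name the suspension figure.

At the second chord the bass is C2. The suspended F#4 lies a fourth above the bass; after resolving down by step to E4, the interval above the bass becomes a third.
Suspension figures are named by those two intervals: 4–3.

4–3 suspension.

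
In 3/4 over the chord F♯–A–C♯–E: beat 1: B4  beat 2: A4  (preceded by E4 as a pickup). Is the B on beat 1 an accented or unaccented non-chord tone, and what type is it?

The harmony at that moment is F♯ minor seventh chord (F♯, A, C♯, E); B4 is not a chord tone.
It is approached by leap up from E4 and left by step down to A4.
Leap in, step out — an appoggiatura.
It falls on the downbeat, so it is accented.

Accented appoggiatura.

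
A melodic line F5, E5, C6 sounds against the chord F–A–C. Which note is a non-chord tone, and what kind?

E5 is an escape tone.

The harmony at that moment is F major triad (F, A, C); E5 is not a chord tone.
It is approached by step down from F5 and left by leap up to C6.
Step in, leap out — an escape tone.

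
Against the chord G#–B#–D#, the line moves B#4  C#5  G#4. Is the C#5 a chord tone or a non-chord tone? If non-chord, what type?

The harmony at that moment is G# major triad (G#, B#, D#); C#5 is not a chord tone.
It is approached by step up from B#4 and left by leap down to G#4.
Step in, leap out — an escape tone.

Non-chord tone — an escape tone.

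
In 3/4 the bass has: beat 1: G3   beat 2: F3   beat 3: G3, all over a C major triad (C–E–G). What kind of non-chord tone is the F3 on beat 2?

The harmony at that moment is C major triad (C, E, G); F3 is not a chord tone.
It is approached by step down from G3 and left by step up to G3.
Step away and step back to the same note — a neighbor tone (lower neighbor).

Lower neighbor tone.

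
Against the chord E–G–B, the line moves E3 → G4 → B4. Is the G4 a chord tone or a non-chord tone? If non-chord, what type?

E minor triad contains E, G, B; G is the third, so it is a chord tone.

Chord tone (the third of E minor triad).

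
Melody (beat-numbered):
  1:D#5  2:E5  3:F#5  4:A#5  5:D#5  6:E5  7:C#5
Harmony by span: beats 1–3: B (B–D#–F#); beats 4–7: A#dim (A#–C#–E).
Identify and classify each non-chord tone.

E5 (beat 2) — passing tone; D#5 (beat 5) — appoggiatura.

The harmony at that moment is B major triad (B, D#, F#); E5 is not a chord tone.
It is approached by step up from D#5 and left by step up to F#5.
Step in, step out in the same direction — a passing tone.
The harmony at that moment is A# diminished triad (A#, C#, E); D#5 is not a chord tone.
It is approached by leap down from A#5 and left by step up to E5.
Leap in, step out — an appoggiatura.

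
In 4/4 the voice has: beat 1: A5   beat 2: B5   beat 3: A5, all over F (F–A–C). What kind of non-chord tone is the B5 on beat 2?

Upper neighbor tone.

The harmony at that moment is F major triad (F, A, C); B5 is not a chord tone.
It is approached by step up from A5 and left by step down to A5.
Step away and step back to the same note — a neighbor tone (upper neighbor).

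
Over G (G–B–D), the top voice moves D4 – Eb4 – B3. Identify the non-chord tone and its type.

The harmony at that moment is G major triad (G, B, D); Eb4 is not a chord tone.
It is approached by step up from D4 and left by leap down to B3.
Step in, leap out — an escape tone.

Eb4 is an escape tone.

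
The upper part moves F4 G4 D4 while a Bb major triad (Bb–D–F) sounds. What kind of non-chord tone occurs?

G4 is an escape tone.

The harmony at that moment is Bb major triad (Bb, D, F); G4 is not a chord tone.
It is approached by step up from F4 and left by leap down to D4.
Step in, leap out — an escape tone.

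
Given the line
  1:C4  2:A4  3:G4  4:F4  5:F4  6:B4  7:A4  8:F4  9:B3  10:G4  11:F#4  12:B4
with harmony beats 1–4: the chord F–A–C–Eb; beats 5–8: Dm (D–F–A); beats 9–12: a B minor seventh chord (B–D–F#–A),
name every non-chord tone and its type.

The harmony at that moment is F dominant seventh chord (F, A, C, Eb); G4 is not a chord tone.
It is approached by step down from A4 and left by step down to F4.
Step in, step out in the same direction — a passing tone.
The harmony at that moment is D minor triad (D, F, A); B4 is not a chord tone.
It is approached by leap up from F4 and left by step down to A4.
Leap in, step out — an appoggiatura.
The harmony at that moment is B minor seventh chord (B, D, F#, A); G4 is not a chord tone.
It is approached by leap up from B3 and left by step down to F#4.
Leap in, step out — an appoggiatura.

G4 (beat 3) — passing tone; B4 (beat 6) — appoggiatura; G4 (beat 10) — appoggiatura.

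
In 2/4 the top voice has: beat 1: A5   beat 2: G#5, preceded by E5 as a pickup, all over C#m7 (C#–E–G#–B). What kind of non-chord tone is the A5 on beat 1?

The harmony at that moment is C# minor seventh chord (C#, E, G#, B); A5 is not a chord tone.
It is approached by leap up from E5 and left by step down to G#5.
Leap in, step out, metrically accented — an appoggiatura.

Appoggiatura.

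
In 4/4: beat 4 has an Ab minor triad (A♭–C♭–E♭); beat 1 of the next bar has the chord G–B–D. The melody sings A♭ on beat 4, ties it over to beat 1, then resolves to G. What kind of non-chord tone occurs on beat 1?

The harmony at that moment is G major triad (G, B, D); A♭ is not a chord tone.
It is held over (the same pitch as the preceding A♭) and left by step down to G.
Held over from the previous chord and resolving down by step — a suspension.

Suspension.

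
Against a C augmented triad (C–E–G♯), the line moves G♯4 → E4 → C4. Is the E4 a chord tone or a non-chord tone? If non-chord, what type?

C augmented triad contains C, E, G♯; E is the third, so it is a chord tone.

Chord tone (the third of C augmented triad).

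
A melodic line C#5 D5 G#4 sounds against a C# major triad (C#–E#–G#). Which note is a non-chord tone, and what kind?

The harmony at that moment is C# major triad (C#, E#, G#); D5 is not a chord tone.
It is approached by step up from C#5 and left by leap down to G#4.
Step in, leap out — an escape tone.

D5 is an escape tone.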